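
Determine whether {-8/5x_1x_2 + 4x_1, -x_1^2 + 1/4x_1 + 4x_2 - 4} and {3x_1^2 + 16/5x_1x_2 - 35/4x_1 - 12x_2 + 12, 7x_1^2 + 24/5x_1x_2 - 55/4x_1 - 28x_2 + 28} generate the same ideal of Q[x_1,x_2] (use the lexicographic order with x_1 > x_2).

Since reduced Gröbner bases are canonical representatives of ideals under a given ordering, it suffices to compute and compare them.
Buchberger on the first generating set:
f_1 = -8/5x_1x_2 + 4x_1, LT = x_1x_2.
f_2 = -x_1^2 + 1/4x_1 + 4x_2 - 4, LT = x_1^2.

S(f_1,f_2): lcm = x_1^2x_2. S = -5/2x_1^2 + 1/4x_1x_2 + 4x_2^2 - 4x_2.
  leading term x_1^2: subtract (5/2)·f_2 from -5/2x_1^2 + 1/4x_1x_2 + 4x_2^2 - 4x_2 → 1/4x_1x_2 - 5/8x_1 + 4x_2^2 - 14x_2 + 10
  leading term x_1x_2: subtract (-5/32)·f_1 from 1/4x_1x_2 - 5/8x_1 + 4x_2^2 - 14x_2 + 10 → 4x_2^2 - 14x_2 + 10
  leading term x_2^2: no divisor's leading term divides it; move 4x_2^2 to the remainder.
  leading term x_2: no divisor's leading term divides it; move -14x_2 to the remainder.
  leading term 1: no divisor's leading term divides it; move 10 to the remainder.
  remainder 4x_2^2 - 14x_2 + 10 ≠ 0; add g_3 = 4x_2^2 - 14x_2 + 10 to the basis.

S(f_1,g_3): lcm = x_1x_2^2. S = x_1x_2 - 5/2x_1.
  leading term x_1x_2: subtract (-5/8)·f_1 from x_1x_2 - 5/2x_1 → 0
  remainder 0.

S(f_2,g_3): leading monomials are coprime, so the S-polynomial reduces to 0 (Buchberger's first criterion).
Every S-polynomial of the final basis reduces to 0, so we have a Gröbner basis.
Inter-reduce: drop elements whose leading term is divisible by another's, tail-reduce, and make monic.
Reduced Gröbner basis: {x_1^2 - 1/4x_1 - 4x_2 + 4, x_1x_2 - 5/2x_1, x_2^2 - 7/2x_2 + 5/2}.

Buchberger on the second generating set:
h_1 = 3x_1^2 + 16/5x_1x_2 - 35/4x_1 - 12x_2 + 12, LT = x_1^2.
h_2 = 7x_1^2 + 24/5x_1x_2 - 55/4x_1 - 28x_2 + 28, LT = x_1^2.

S(h_1,h_2): lcm = x_1^2. S = 8/21x_1x_2 - 20/21x_1.
  leading term x_1x_2: no divisor's leading term divides it; move 8/21x_1x_2 to the remainder.
  leading term x_1: no divisor's leading term divides it; move -20/21x_1 to the remainder.
  remainder 8/21x_1x_2 - 20/21x_1 ≠ 0; add k_3 = 8/21x_1x_2 - 20/21x_1 to the basis.

S(h_1,k_3): lcm = x_1^2x_2. S = 5/2x_1^2 + 16/15x_1x_2^2 - 35/12x_1x_2 - 4x_2^2 + 4x_2.
  leading term x_1^2: subtract (5/6)·h_1 from 5/2x_1^2 + 16/15x_1x_2^2 - 35/12x_1x_2 - 4x_2^2 + 4x_2 → 16/15x_1x_2^2 - 67/12x_1x_2 + 175/24x_1 - 4x_2^2 + 14x_2 - 10
  leading term x_1x_2^2: subtract (14/5x_2)·k_3 from 16/15x_1x_2^2 - 67/12x_1x_2 + 175/24x_1 - 4x_2^2 + 14x_2 - 10 → -35/12x_1x_2 + 175/24x_1 - 4x_2^2 + 14x_2 - 10
  leading term x_1x_2: subtract (-245/32)·k_3 from -35/12x_1x_2 + 175/24x_1 - 4x_2^2 + 14x_2 - 10 → -4x_2^2 + 14x_2 - 10
  leading term x_2^2: no divisor's leading term divides it; move -4x_2^2 to the remainder.
  leading term x_2: no divisor's leading term divides it; move 14x_2 to the remainder.
  leading term 1: no divisor's leading term divides it; move -10 to the remainder.
  remainder -4x_2^2 + 14x_2 - 10 ≠ 0; add k_4 = -4x_2^2 + 14x_2 - 10 to the basis.

S(h_2,k_3): lcm = x_1^2x_2. S = 5/2x_1^2 + 24/35x_1x_2^2 - 55/28x_1x_2 - 4x_2^2 + 4x_2.
  leading term x_1^2: subtract (5/6)·h_1 from 5/2x_1^2 + 24/35x_1x_2^2 - 55/28x_1x_2 - 4x_2^2 + 4x_2 → 24/35x_1x_2^2 - 389/84x_1x_2 + 175/24x_1 - 4x_2^2 + 14x_2 - 10
  leading term x_1x_2^2: subtract (9/5x_2)·k_3 from 24/35x_1x_2^2 - 389/84x_1x_2 + 175/24x_1 - 4x_2^2 + 14x_2 - 10 → -35/12x_1x_2 + 175/24x_1 - 4x_2^2 + 14x_2 - 10
  leading term x_1x_2: subtract (-245/32)·k_3 from -35/12x_1x_2 + 175/24x_1 - 4x_2^2 + 14x_2 - 10 → -4x_2^2 + 14x_2 - 10
  leading term x_2^2: subtract (1)·k_4 from -4x_2^2 + 14x_2 - 10 → 0
  remainder 0.

S(h_1,k_4): leading monomials are coprime, so the S-polynomial reduces to 0 (Buchberger's first criterion).
S(h_2,k_4): leading monomials are coprime, so the S-polynomial reduces to 0 (Buchberger's first criterion).
S(k_3,k_4): lcm = x_1x_2^2. S = x_1x_2 - 5/2x_1.
  leading term x_1x_2: subtract (21/8)·k_3 from x_1x_2 - 5/2x_1 → 0
  remainder 0.

Every S-polynomial of the final basis reduces to 0, so we have a Gröbner basis.
Inter-reduce: drop elements whose leading term is divisible by another's, tail-reduce, and make monic.
Reduced Gröbner basis: {x_1^2 - 1/4x_1 - 4x_2 + 4, x_1x_2 - 5/2x_1, x_2^2 - 7/2x_2 + 5/2}.

Same reduced basis, so the two generating sets span the same ideal.

Yes, the ideals are equal.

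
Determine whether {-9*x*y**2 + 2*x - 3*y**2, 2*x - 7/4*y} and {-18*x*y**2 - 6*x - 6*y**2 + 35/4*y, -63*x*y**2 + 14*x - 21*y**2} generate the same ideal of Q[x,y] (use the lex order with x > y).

Yes, the ideals are equal.

Since reduced Gröbner bases are canonical representatives of ideals under a given ordering, it suffices to compute and compare them.
Buchberger on the first generating set:
f_1 = -9*x*y**2 + 2*x - 3*y**2, LT = x*y**2.
f_2 = 2*x - 7/4*y, LT = x.

S(f_1,f_2): lcm = x*y**2. S = -2/9*x + 7/8*y**3 + 1/3*y**2.
  reduce S modulo (f_1, f_2):
  remainder 7/8*y**3 + 1/3*y**2 - 7/36*y ≠ 0; add g_3 = 7/8*y**3 + 1/3*y**2 - 7/36*y to the basis.

The other S-polynomials (S(f_1,g_3), S(f_2,g_3)) all reduce to 0 modulo the current basis, so we have a Gröbner basis.
Inter-reduce: drop elements whose leading term is divisible by another's, tail-reduce, and make monic.
Reduced Gröbner basis: {x - 7/8*y, y**3 + 8/21*y**2 - 2/9*y}.

Buchberger on the second generating set:
h_1 = -18*x*y**2 - 6*x - 6*y**2 + 35/4*y, LT = x*y**2.
h_2 = -63*x*y**2 + 14*x - 21*y**2, LT = x*y**2.

S(h_1,h_2): lcm = x*y**2. S = 5/9*x - 35/72*y.
  reduce S modulo (h_1, h_2):
  remainder 5/9*x - 35/72*y ≠ 0; add k_3 = 5/9*x - 35/72*y to the basis.

S(h_1,k_3): lcm = x*y**2. S = 1/3*x + 7/8*y**3 + 1/3*y**2 - 35/72*y.
  reduce S modulo (h_1, h_2, k_3):
  remainder 7/8*y**3 + 1/3*y**2 - 7/36*y ≠ 0; add k_4 = 7/8*y**3 + 1/3*y**2 - 7/36*y to the basis.

The other S-polynomials (S(h_2,k_3), S(h_1,k_4), S(h_2,k_4), S(k_3,k_4)) all reduce to 0 modulo the current basis, so we have a Gröbner basis.
Inter-reduce: drop elements whose leading term is divisible by another's, tail-reduce, and make monic.
Reduced Gröbner basis: {x - 7/8*y, y**3 + 8/21*y**2 - 2/9*y}.

The two bases agree; hence the ideals are identical.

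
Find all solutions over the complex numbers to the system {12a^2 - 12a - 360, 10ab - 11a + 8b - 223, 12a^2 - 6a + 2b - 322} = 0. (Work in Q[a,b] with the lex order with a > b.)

{(-5, -4)}

Compute a lex Gröbner basis by Buchberger's algorithm.
f_1 = 12a^2 - 12a - 360, LT = a^2.
f_2 = 10ab - 11a + 8b - 223, LT = ab.
f_3 = 12a^2 - 6a + 2b - 322, LT = a^2.

S(f_1,f_2): lcm = a^2b. S = 11/10a^2 - 9/5ab + 223/10a - 30b.
  leading term a^2: subtract (11/120)·f_1 from 11/10a^2 - 9/5ab + 223/10a - 30b → -9/5ab + 117/5a - 30b + 33
  leading term ab: subtract (-9/50)·f_2 from -9/5ab + 117/5a - 30b + 33 → 1071/50a - 714/25b - 357/50
  leading term a: no divisor's leading term divides it; move 1071/50a to the remainder.
  leading term b: no divisor's leading term divides it; move -714/25b to the remainder.
  leading term 1: no divisor's leading term divides it; move -357/50 to the remainder.
  remainder 1071/50a - 714/25b - 357/50 ≠ 0; add h_4 = 1071/50a - 714/25b - 357/50 to the basis.

S(f_1,f_3): lcm = a^2. S = -1/2a - 1/6b - 19/6.
  leading term a: subtract (-25/1071)·h_4 from -1/2a - 1/6b - 19/6 → -5/6b - 10/3
  leading term b: no divisor's leading term divides it; move -5/6b to the remainder.
  leading term 1: no divisor's leading term divides it; move -10/3 to the remainder.
  remainder -5/6b - 10/3 ≠ 0; add h_5 = -5/6b - 10/3 to the basis.

S(f_2,f_3): lcm = a^2b. S = -11/10a^2 + 13/10ab - 223/10a - 1/6b^2 + 161/6b.
  leading term a^2: subtract (-11/120)·f_1 from -11/10a^2 + 13/10ab - 223/10a - 1/6b^2 + 161/6b → 13/10ab - 117/5a - 1/6b^2 + 161/6b - 33
  leading term ab: subtract (13/100)·f_2 from 13/10ab - 117/5a - 1/6b^2 + 161/6b - 33 → -2197/100a - 1/6b^2 + 3869/150b - 401/100
  leading term a: subtract (-2197/2142)·h_4 from -2197/100a - 1/6b^2 + 3869/150b - 401/100 → -1/6b^2 - 7/2b - 34/3
  leading term b^2: subtract (1/5b)·h_5 from -1/6b^2 - 7/2b - 34/3 → -17/6b - 34/3
  leading term b: subtract (17/5)·h_5 from -17/6b - 34/3 → 0
  remainder 0.

S(f_1,h_4): lcm = a^2. S = 4/3ab - 2/3a - 30.
  leading term ab: subtract (2/15)·f_2 from 4/3ab - 2/3a - 30 → 4/5a - 16/15b - 4/15
  leading term a: subtract (40/1071)·h_4 from 4/5a - 16/15b - 4/15 → 0
  remainder 0.

S(f_2,h_4): lcm = ab. S = -11/10a + 4/3b^2 + 17/15b - 223/10.
  leading term a: subtract (-55/1071)·h_4 from -11/10a + 4/3b^2 + 17/15b - 223/10 → 4/3b^2 - 1/3b - 68/3
  leading term b^2: subtract (-8/5b)·h_5 from 4/3b^2 - 1/3b - 68/3 → -17/3b - 68/3
  leading term b: subtract (34/5)·h_5 from -17/3b - 68/3 → 0
  remainder 0.

S(f_3,h_4): lcm = a^2. S = 4/3ab - 1/6a + 1/6b - 161/6.
  leading term ab: subtract (2/15)·f_2 from 4/3ab - 1/6a + 1/6b - 161/6 → 13/10a - 9/10b + 29/10
  leading term a: subtract (65/1071)·h_4 from 13/10a - 9/10b + 29/10 → 5/6b + 10/3
  leading term b: subtract (-1)·h_5 from 5/6b + 10/3 → 0
  remainder 0.

S(f_1,h_5): leading monomials are coprime, so the S-polynomial reduces to 0 (Buchberger's first criterion).
S(f_2,h_5): lcm = ab. S = -51/10a + 4/5b - 223/10.
  leading term a: subtract (-5/21)·h_4 from -51/10a + 4/5b - 223/10 → -6b - 24
  leading term b: subtract (36/5)·h_5 from -6b - 24 → 0
  remainder 0.

S(f_3,h_5): leading monomials are coprime, so the S-polynomial reduces to 0 (Buchberger's first criterion).
S(h_4,h_5): leading monomials are coprime, so the S-polynomial reduces to 0 (Buchberger's first criterion).
Every S-polynomial of the final basis reduces to 0, so we have a Gröbner basis.
Inter-reduce: drop elements whose leading term is divisible by another's, tail-reduce, and make monic.
Reduced Gröbner basis: {a + 5, b + 4}.

A lex Gröbner basis eliminates variables successively. Here b + 4 depends only on b, with roots {-4}; lifting each root through the earlier basis elements recovers the full solutions.
  b = -4: the earlier basis element becomes a + 5 = 0, giving a = -5 — point (-5, -4).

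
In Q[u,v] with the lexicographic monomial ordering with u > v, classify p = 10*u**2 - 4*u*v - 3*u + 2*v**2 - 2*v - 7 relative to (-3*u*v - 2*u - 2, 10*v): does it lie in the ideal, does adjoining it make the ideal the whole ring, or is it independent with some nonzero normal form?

First compute the reduced Gröbner basis of I by Buchberger's algorithm.
f_1 = -3*u*v - 2*u - 2, LT = u*v.
f_2 = 10*v, LT = v.

S(f_1,f_2): lcm = u*v. S = 2/3*u + 2/3.
  leading term u: no divisor's leading term divides it; move 2/3*u to the remainder.
  leading term 1: no divisor's leading term divides it; move 2/3 to the remainder.
  remainder 2/3*u + 2/3 ≠ 0; add h_3 = 2/3*u + 2/3 to the basis.

The other S-polynomials (S(f_1,h_3), S(f_2,h_3)) all reduce to 0 modulo the current basis, so we have a Gröbner basis.
Inter-reduce: drop elements whose leading term is divisible by another's, tail-reduce, and make monic.
Reduced Gröbner basis: {u + 1, v}.
Label its elements g_1 = u + 1, g_2 = v.

Reduce p = 10*u**2 - 4*u*v - 3*u + 2*v**2 - 2*v - 7 modulo G:
  leading term u**2: subtract (10*u)·g_1 from 10*u**2 - 4*u*v - 3*u + 2*v**2 - 2*v - 7 → -4*u*v - 13*u + 2*v**2 - 2*v - 7
  leading term u*v: subtract (-4*v)·g_1 from -4*u*v - 13*u + 2*v**2 - 2*v - 7 → -13*u + 2*v**2 + 2*v - 7
  leading term u: subtract (-13)·g_1 from -13*u + 2*v**2 + 2*v - 7 → 2*v**2 + 2*v + 6
  leading term v**2: subtract (2*v)·g_2 from 2*v**2 + 2*v + 6 → 2*v + 6
  leading term v: subtract (2)·g_2 from 2*v + 6 → 6
  leading term 1: no divisor's leading term divides it; move 6 to the remainder.
  normal form = 6.
The normal form is nonzero, so p ∉ I. Since p minus its normal form lies in I, I + (p) = I + (r) where r = 6; decide whether this ideal is the whole ring.
Here r = 6 is a nonzero constant, hence a unit: 1 ∈ I + (p), the Gröbner basis of I + (p) is {1}, and the enlarged system has no common solution — adjoining p is inconsistent.

The remainder on division by a Gröbner basis is unique — it is the normal form.

Adjoining 10*u**2 - 4*u*v - 3*u + 2*v**2 - 2*v - 7 makes the ideal the whole ring: the system is inconsistent.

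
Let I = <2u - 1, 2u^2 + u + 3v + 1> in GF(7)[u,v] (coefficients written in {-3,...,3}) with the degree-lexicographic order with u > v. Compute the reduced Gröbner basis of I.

G = {u + 3, v + 3}

f_1 = 2u - 1, LT = u.
f_2 = 2u^2 + u + 3v + 1, LT = u^2.

S(f_1,f_2): lcm = u^2. S = -u + 2v + 3.
  leading term u: subtract (3)·f_1 from -u + 2v + 3 → 2v - 1
  leading term v: no divisor's leading term divides it; move 2v to the remainder.
  leading term 1: no divisor's leading term divides it; move -1 to the remainder.
  remainder 2v - 1 ≠ 0; add g_3 = 2v - 1 to the basis.

The other S-polynomials (S(f_1,g_3), S(f_2,g_3)) all reduce to 0 modulo the current basis, so we have a Gröbner basis.
Inter-reduce: drop elements whose leading term is divisible by another's, tail-reduce, and make monic.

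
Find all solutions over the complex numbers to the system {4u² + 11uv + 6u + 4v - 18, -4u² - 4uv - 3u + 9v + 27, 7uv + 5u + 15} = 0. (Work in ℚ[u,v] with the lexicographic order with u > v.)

Compute a lex Gröbner basis by Buchberger's algorithm.
f_1 = 4u² + 11uv + 6u + 4v - 18, LT = u².
f_2 = -4u² - 4uv - 3u + 9v + 27, LT = u².
f_3 = 7uv + 5u + 15, LT = uv.

S(f_1,f_2): lcm = u². S = 7/4uv + ¾u + 13/4v + 9/4.
  leading term uv: subtract (¼)·f_3 from 7/4uv + ¾u + 13/4v + 9/4 → -½u + 13/4v - 3/2
  leading term u: no divisor's leading term divides it; move -½u to the remainder.
  leading term v: no divisor's leading term divides it; move 13/4v to the remainder.
  leading term 1: no divisor's leading term divides it; move -3/2 to the remainder.
  remainder -½u + 13/4v - 3/2 ≠ 0; add h_4 = -½u + 13/4v - 3/2 to the basis.

S(f_1,f_3): lcm = u²v. S = -5/7u² + 11/4uv² + 3/2uv - 15/7u + v² - 9/2v.
  leading term u²: subtract (-5/28)·f_1 from -5/7u² + 11/4uv² + 3/2uv - 15/7u + v² - 9/2v → 11/4uv² + 97/28uv - 15/14u + v² - 53/14v - 45/14
  leading term uv²: subtract (11/28v)·f_3 from 11/4uv² + 97/28uv - 15/14u + v² - 53/14v - 45/14 → 3/2uv - 15/14u + v² - 271/28v - 45/14
  leading term uv: subtract (3/14)·f_3 from 3/2uv - 15/14u + v² - 271/28v - 45/14 → -15/7u + v² - 271/28v - 45/7
  leading term u: subtract (30/7)·h_4 from -15/7u + v² - 271/28v - 45/7 → v² - 661/28v
  leading term v²: no divisor's leading term divides it; move v² to the remainder.
  leading term v: no divisor's leading term divides it; move -661/28v to the remainder.
  remainder v² - 661/28v ≠ 0; add h_5 = v² - 661/28v to the basis.

S(f_2,f_3): lcm = u²v. S = -5/7u² + uv² + ¾uv - 15/7u - 9/4v² - 27/4v.
  leading term u²: subtract (-5/28)·f_1 from -5/7u² + uv² + ¾uv - 15/7u - 9/4v² - 27/4v → uv² + 19/7uv - 15/14u - 9/4v² - 169/28v - 45/14
  leading term uv²: subtract (1/7v)·f_3 from uv² + 19/7uv - 15/14u - 9/4v² - 169/28v - 45/14 → 2uv - 15/14u - 9/4v² - 229/28v - 45/14
  leading term uv: subtract (2/7)·f_3 from 2uv - 15/14u - 9/4v² - 229/28v - 45/14 → -5/2u - 9/4v² - 229/28v - 15/2
  leading term u: subtract (5)·h_4 from -5/2u - 9/4v² - 229/28v - 15/2 → -9/4v² - 171/7v
  leading term v²: subtract (-9/4)·h_5 from -9/4v² - 171/7v → -8685/112v
  leading term v: no divisor's leading term divides it; move -8685/112v to the remainder.
  remainder -8685/112v ≠ 0; add h_6 = -8685/112v to the basis.

S(f_1,h_4): lcm = u². S = 37/4uv - 3/2u + v - 9/2.
  leading term uv: subtract (37/28)·f_3 from 37/4uv - 3/2u + v - 9/2 → -227/28u + v - 681/28
  leading term u: subtract (227/14)·h_4 from -227/28u + v - 681/28 → -2895/56v
  leading term v: subtract (⅔)·h_6 from -2895/56v → 0
  remainder 0.

S(f_2,h_4): lcm = u². S = 15/2uv - 9/4u - 9/4v - 27/4.
  leading term uv: subtract (15/14)·f_3 from 15/2uv - 9/4u - 9/4v - 27/4 → -213/28u - 9/4v - 639/28
  leading term u: subtract (213/14)·h_4 from -213/28u - 9/4v - 639/28 → -2895/56v
  leading term v: subtract (⅔)·h_6 from -2895/56v → 0
  remainder 0.

S(f_3,h_4): lcm = uv. S = 5/7u + 13/2v² - 3v + 15/7.
  leading term u: subtract (-10/7)·h_4 from 5/7u + 13/2v² - 3v + 15/7 → 13/2v² + 23/14v
  leading term v²: subtract (13/2)·h_5 from 13/2v² + 23/14v → 8685/56v
  leading term v: subtract (-2)·h_6 from 8685/56v → 0
  remainder 0.

S(f_1,h_5): leading monomials are coprime, so the S-polynomial reduces to 0 (Buchberger's first criterion).
S(f_2,h_5): leading monomials are coprime, so the S-polynomial reduces to 0 (Buchberger's first criterion).
S(f_3,h_5): lcm = uv². S = 681/28uv + 15/7v.
  leading term uv: subtract (681/196)·f_3 from 681/28uv + 15/7v → -3405/196u + 15/7v - 10215/196
  leading term u: subtract (3405/98)·h_4 from -3405/196u + 15/7v - 10215/196 → -43425/392v
  leading term v: subtract (10/7)·h_6 from -43425/392v → 0
  remainder 0.

S(h_4,h_5): leading monomials are coprime, so the S-polynomial reduces to 0 (Buchberger's first criterion).
S(f_1,h_6): leading monomials are coprime, so the S-polynomial reduces to 0 (Buchberger's first criterion).
S(f_2,h_6): leading monomials are coprime, so the S-polynomial reduces to 0 (Buchberger's first criterion).
S(f_3,h_6): lcm = uv. S = 5/7u + 15/7.
  leading term u: subtract (-10/7)·h_4 from 5/7u + 15/7 → 65/14v
  leading term v: subtract (-104/1737)·h_6 from 65/14v → 0
  remainder 0.

S(h_4,h_6): leading monomials are coprime, so the S-polynomial reduces to 0 (Buchberger's first criterion).
S(h_5,h_6): lcm = v². S = -661/28v.
  leading term v: subtract (2644/8685)·h_6 from -661/28v → 0
  remainder 0.

Every S-polynomial of the final basis reduces to 0, so we have a Gröbner basis.
Inter-reduce: drop elements whose leading term is divisible by another's, tail-reduce, and make monic.
Reduced Gröbner basis: {u + 3, v}.

The lex basis is triangular: the last element involves only v. Solving v = 0 gives v ∈ {0}; substituting each value into the earlier elements determines the remaining variables.
  v = 0: the earlier basis element becomes u + 3 = 0, giving u = -3 — point (-3, 0).

{(-3, 0)}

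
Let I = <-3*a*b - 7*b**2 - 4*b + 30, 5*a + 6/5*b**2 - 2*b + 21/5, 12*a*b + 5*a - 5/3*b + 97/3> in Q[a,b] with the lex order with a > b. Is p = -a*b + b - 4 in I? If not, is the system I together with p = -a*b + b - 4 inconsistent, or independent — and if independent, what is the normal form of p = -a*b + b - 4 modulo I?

-a*b + b - 4 lies in I (it reduces to 0).

First compute the reduced Gröbner basis of I by Buchberger's algorithm.
f_1 = -3*a*b - 7*b**2 - 4*b + 30, LT = a*b.
f_2 = 5*a + 6/5*b**2 - 2*b + 21/5, LT = a.
f_3 = 12*a*b + 5*a - 5/3*b + 97/3, LT = a*b.

S(f_1,f_2): lcm = a*b. S = -6/25*b**3 + 41/15*b**2 + 37/75*b - 10.
  leading term b**3: no divisor's leading term divides it; move -6/25*b**3 to the remainder.
  leading term b**2: no divisor's leading term divides it; move 41/15*b**2 to the remainder.
  leading term b: no divisor's leading term divides it; move 37/75*b to the remainder.
  leading term 1: no divisor's leading term divides it; move -10 to the remainder.
  remainder -6/25*b**3 + 41/15*b**2 + 37/75*b - 10 ≠ 0; add h_4 = -6/25*b**3 + 41/15*b**2 + 37/75*b - 10 to the basis.

S(f_1,f_3): lcm = a*b. S = -5/12*a + 7/3*b**2 + 53/36*b - 457/36.
  leading term a: subtract (-1/12)·f_2 from -5/12*a + 7/3*b**2 + 53/36*b - 457/36 → 73/30*b**2 + 47/36*b - 1111/90
  leading term b**2: no divisor's leading term divides it; move 73/30*b**2 to the remainder.
  leading term b: no divisor's leading term divides it; move 47/36*b to the remainder.
  leading term 1: no divisor's leading term divides it; move -1111/90 to the remainder.
  remainder 73/30*b**2 + 47/36*b - 1111/90 ≠ 0; add h_5 = 73/30*b**2 + 47/36*b - 1111/90 to the basis.

S(f_3,h_4): lcm = a*b**3. S = 425/36*a*b**2 + 37/18*a*b - 125/3*a - 5/36*b**3 + 97/36*b**2.
  leading term a*b**2: subtract (-425/108*b)·f_1 from 425/36*a*b**2 + 37/18*a*b - 125/3*a - 5/36*b**3 + 97/36*b**2 → 37/18*a*b - 125/3*a - 1495/54*b**3 - 1409/108*b**2 + 2125/18*b
  leading term a*b: subtract (-37/54)·f_1 from 37/18*a*b - 125/3*a - 1495/54*b**3 - 1409/108*b**2 + 2125/18*b → -125/3*a - 1495/54*b**3 - 1927/108*b**2 + 6227/54*b + 185/9
  leading term a: subtract (-25/3)·f_2 from -125/3*a - 1495/54*b**3 - 1927/108*b**2 + 6227/54*b + 185/9 → -1495/54*b**3 - 847/108*b**2 + 5327/54*b + 500/9
  leading term b**3: subtract (37375/324)·h_4 from -1495/54*b**3 - 847/108*b**2 + 5327/54*b + 500/9 → -157049/486*b**2 + 40571/972*b + 195875/162
  leading term b**2: subtract (-785245/5913)·h_5 from -157049/486*b**2 + 40571/972*b + 195875/162 → 11447891/53217*b - 22895782/53217
  leading term b: no divisor's leading term divides it; move 11447891/53217*b to the remainder.
  leading term 1: no divisor's leading term divides it; move -22895782/53217 to the remainder.
  remainder 11447891/53217*b - 22895782/53217 ≠ 0; add h_6 = 11447891/53217*b - 22895782/53217 to the basis.

The other S-polynomials (S(f_2,f_3), S(f_1,h_4), S(f_2,h_4), S(f_1,h_5), S(f_2,h_5), S(f_3,h_5), S(h_4,h_5), S(f_1,h_6), S(f_2,h_6), S(f_3,h_6), S(h_4,h_6), S(h_5,h_6)) all reduce to 0 modulo the current basis, so we have a Gröbner basis.
Inter-reduce: drop elements whose leading term is divisible by another's, tail-reduce, and make monic.
Reduced Gröbner basis: {a + 1, b - 2}.
Label its elements g_1 = a + 1, g_2 = b - 2.

Reduce p = -a*b + b - 4 modulo G:
  leading term a*b: subtract (-b)·g_1 from -a*b + b - 4 → 2*b - 4
  leading term b: subtract (2)·g_2 from 2*b - 4 → 0
  normal form = 0.
Since the normal form is 0, p ∈ I.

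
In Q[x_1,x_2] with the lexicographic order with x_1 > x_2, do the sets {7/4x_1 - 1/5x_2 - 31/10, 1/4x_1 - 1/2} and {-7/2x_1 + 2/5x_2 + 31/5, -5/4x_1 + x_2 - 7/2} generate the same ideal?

No, the ideals differ.

Since reduced Gröbner bases are canonical representatives of ideals under a given ordering, it suffices to compute and compare them.
Buchberger on the first generating set:
f_1 = 7/4x_1 - 1/5x_2 - 31/10, LT = x_1.
f_2 = 1/4x_1 - 1/2, LT = x_1.

S(f_1,f_2): lcm = x_1. S = -4/35x_2 + 8/35.
  leading term x_2: no divisor's leading term divides it; move -4/35x_2 to the remainder.
  leading term 1: no divisor's leading term divides it; move 8/35 to the remainder.
  remainder -4/35x_2 + 8/35 ≠ 0; add g_3 = -4/35x_2 + 8/35 to the basis.

The other S-polynomials (S(f_1,g_3), S(f_2,g_3)) all reduce to 0 modulo the current basis, so we have a Gröbner basis.
Inter-reduce: drop elements whose leading term is divisible by another's, tail-reduce, and make monic.
Reduced Gröbner basis: {x_1 - 2, x_2 - 2}.

Buchberger on the second generating set:
h_1 = -7/2x_1 + 2/5x_2 + 31/5, LT = x_1.
h_2 = -5/4x_1 + x_2 - 7/2, LT = x_1.

S(h_1,h_2): lcm = x_1. S = 24/35x_2 - 32/7.
  leading term x_2: no divisor's leading term divides it; move 24/35x_2 to the remainder.
  leading term 1: no divisor's leading term divides it; move -32/7 to the remainder.
  remainder 24/35x_2 - 32/7 ≠ 0; add k_3 = 24/35x_2 - 32/7 to the basis.

The other S-polynomials (S(h_1,k_3), S(h_2,k_3)) all reduce to 0 modulo the current basis, so we have a Gröbner basis.
Inter-reduce: drop elements whose leading term is divisible by another's, tail-reduce, and make monic.
Reduced Gröbner basis: {x_1 - 38/15, x_2 - 20/3}.

Since the reduced bases disagree, the two ideals are not the same.
The choice of monomial ordering does not affect the verdict — as long as both bases are computed under the same ordering, their equality decides ideal equality.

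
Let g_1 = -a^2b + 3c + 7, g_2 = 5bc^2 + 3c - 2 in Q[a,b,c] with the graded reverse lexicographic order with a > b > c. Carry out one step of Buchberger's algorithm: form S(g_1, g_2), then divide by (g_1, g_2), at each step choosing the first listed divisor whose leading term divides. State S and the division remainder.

S(g_1, g_2) = -3/5a^2c - 3c^3 + 2/5a^2 - 7c^2; remainder on division = -3/5a^2c - 3c^3 + 2/5a^2 - 7c^2.

lcm(LM(g_1), LM(g_2)) = a^2bc^2.
S = (lcm/LT(g_1))·g_1 − (lcm/LT(g_2))·g_2 = -3/5a^2c - 3c^3 + 2/5a^2 - 7c^2.
Reduce S modulo (g_1, g_2) in that order:
  leading term a^2c: no divisor's leading term divides it; move -3/5a^2c to the remainder.
  leading term c^3: no divisor's leading term divides it; move -3c^3 to the remainder.
  leading term a^2: no divisor's leading term divides it; move 2/5a^2 to the remainder.
  leading term c^2: no divisor's leading term divides it; move -7c^2 to the remainder.
The remainder -3/5a^2c - 3c^3 + 2/5a^2 - 7c^2 is nonzero, so it would be added as the next basis element.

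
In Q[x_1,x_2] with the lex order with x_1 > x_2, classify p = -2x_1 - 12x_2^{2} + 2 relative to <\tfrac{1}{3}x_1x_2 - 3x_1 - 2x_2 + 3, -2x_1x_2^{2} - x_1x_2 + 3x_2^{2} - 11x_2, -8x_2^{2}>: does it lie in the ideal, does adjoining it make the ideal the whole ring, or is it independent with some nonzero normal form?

-2x_1 - 12x_2^{2} + 2 lies in I (it reduces to 0).

First compute the reduced Gröbner basis of I by Buchberger's algorithm.
f_1 = \tfrac{1}{3}x_1x_2 - 3x_1 - 2x_2 + 3, LT = x_1x_2.
f_2 = -2x_1x_2^{2} - x_1x_2 + 3x_2^{2} - 11x_2, LT = x_1x_2^{2}.
f_3 = -8x_2^{2}, LT = x_2^{2}.

S(f_1,f_2): lcm = x_1x_2^{2}. S = -\tfrac{19}{2}x_1x_2 - \tfrac{9}{2}x_2^{2} + \tfrac{7}{2}x_2.
  reduce S modulo (f_1, f_2, f_3):
  remainder -\tfrac{171}{2}x_1 - \tfrac{107}{2}x_2 + \tfrac{171}{2} ≠ 0; add h_4 = -\tfrac{171}{2}x_1 - \tfrac{107}{2}x_2 + \tfrac{171}{2} to the basis.

S(f_1,f_3): lcm = x_1x_2^{2}. S = -9x_1x_2 - 6x_2^{2} + 9x_2.
  reduce S modulo (f_1, f_2, f_3, h_4):
  remainder \tfrac{108}{19}x_2 ≠ 0; add h_5 = \tfrac{108}{19}x_2 to the basis.

The other S-polynomials (S(f_2,f_3), S(f_1,h_4), S(f_2,h_4), S(f_3,h_4), S(f_1,h_5), S(f_2,h_5), S(f_3,h_5), S(h_4,h_5)) all reduce to 0 modulo the current basis, so we have a Gröbner basis.
Inter-reduce: drop elements whose leading term is divisible by another's, tail-reduce, and make monic.
Reduced Gröbner basis: {x_1 - 1, x_2}.
Label its elements g_1 = x_1 - 1, g_2 = x_2.

Reduce p = -2x_1 - 12x_2^{2} + 2 modulo G:
  leading term x_1: subtract (-2)·g_1 from -2x_1 - 12x_2^{2} + 2 → -12x_2^{2}
  leading term x_2^{2}: subtract (-12x_2)·g_2 from -12x_2^{2} → 0
  normal form = 0.
Since the normal form is 0, p ∈ I.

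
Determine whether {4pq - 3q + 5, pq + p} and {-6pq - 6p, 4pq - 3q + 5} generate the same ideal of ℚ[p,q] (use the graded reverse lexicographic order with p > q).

Yes, the ideals are equal.

Since reduced Gröbner bases are canonical representatives of ideals under a given ordering, it suffices to compute and compare them.
Buchberger on the first generating set:
f_1 = 4pq - 3q + 5, LT = pq.
f_2 = pq + p, LT = pq.

S(f_1,f_2): lcm = pq. S = -p - ¾q + 5/4.
  reduce S modulo (f_1, f_2):
  remainder -p - ¾q + 5/4 ≠ 0; add g_3 = -p - ¾q + 5/4 to the basis.

S(f_1,g_3): lcm = pq. S = -¾q² + ½q + 5/4.
  reduce S modulo (f_1, f_2, g_3):
  remainder -¾q² + ½q + 5/4 ≠ 0; add g_4 = -¾q² + ½q + 5/4 to the basis.

The other S-polynomials (S(f_2,g_3), S(f_1,g_4), S(f_2,g_4), S(g_3,g_4)) all reduce to 0 modulo the current basis, so we have a Gröbner basis.
Inter-reduce: drop elements whose leading term is divisible by another's, tail-reduce, and make monic.
Reduced Gröbner basis: {q² - ⅔q - 5/3, p + ¾q - 5/4}.

Buchberger on the second generating set:
h_1 = -6pq - 6p, LT = pq.
h_2 = 4pq - 3q + 5, LT = pq.

S(h_1,h_2): lcm = pq. S = p + ¾q - 5/4.
  reduce S modulo (h_1, h_2):
  remainder p + ¾q - 5/4 ≠ 0; add k_3 = p + ¾q - 5/4 to the basis.

S(h_1,k_3): lcm = pq. S = -¾q² + p + 5/4q.
  reduce S modulo (h_1, h_2, k_3):
  remainder -¾q² + ½q + 5/4 ≠ 0; add k_4 = -¾q² + ½q + 5/4 to the basis.

The other S-polynomials (S(h_2,k_3), S(h_1,k_4), S(h_2,k_4), S(k_3,k_4)) all reduce to 0 modulo the current basis, so we have a Gröbner basis.
Inter-reduce: drop elements whose leading term is divisible by another's, tail-reduce, and make monic.
Reduced Gröbner basis: {q² - ⅔q - 5/3, p + ¾q - 5/4}.

Same reduced basis, so the two generating sets span the same ideal.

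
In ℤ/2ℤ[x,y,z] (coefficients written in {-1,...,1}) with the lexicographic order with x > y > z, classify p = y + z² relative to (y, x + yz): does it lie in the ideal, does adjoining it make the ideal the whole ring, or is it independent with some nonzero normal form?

y + z² is independent of I; its normal form modulo I is z².

First compute the reduced Gröbner basis of I by Buchberger's algorithm.
f_1 = y, LT = y.
f_2 = x + yz, LT = x.

The S-polynomials (S(f_1,f_2)) all reduce to 0 modulo the current basis, so we have a Gröbner basis.
Inter-reduce: drop elements whose leading term is divisible by another's, tail-reduce, and make monic.
Reduced Gröbner basis: {x, y}.
Label its elements g_1 = x, g_2 = y.

Reduce p = y + z² modulo G:
  leading term y: subtract (1)·g_2 from y + z² → z²
  leading term z²: no divisor's leading term divides it; move z² to the remainder.
  normal form = z².
The normal form is nonzero, so p ∉ I. Since p minus its normal form lies in I, I + (p) = I + (r) where r = z²; decide whether this ideal is the whole ring.
Run Buchberger on G together with r (pairs among the g_i already reduce to 0 since G is a Gröbner basis):
g_1 = x, LT = x.
g_2 = y, LT = y.
r = z², LT = z².

The S-polynomials (S(g_1,g_2), S(g_1,r), S(g_2,r)) all reduce to 0 modulo the current basis, so we have a Gröbner basis.
Inter-reduce: drop elements whose leading term is divisible by another's, tail-reduce, and make monic.
Reduced Gröbner basis: {x, y, z²}.
The reduced Gröbner basis of I + (p) is {x, y, z²} ≠ {1}, a proper ideal, so the enlarged system stays consistent: p is independent of I, with normal form z².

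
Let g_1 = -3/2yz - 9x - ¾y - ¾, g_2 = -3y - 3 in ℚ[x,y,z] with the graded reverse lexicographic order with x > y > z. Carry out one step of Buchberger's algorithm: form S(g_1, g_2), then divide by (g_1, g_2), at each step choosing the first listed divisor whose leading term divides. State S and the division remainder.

S(g_1, g_2) = 6x + ½y - z + ½; remainder on division = 6x - z.

lcm(LM(g_1), LM(g_2)) = yz.
S = (lcm/LT(g_1))·g_1 − (lcm/LT(g_2))·g_2 = 6x + ½y - z + ½.
Reduce S modulo (g_1, g_2) in that order:
  leading term x: no divisor's leading term divides it; move 6x to the remainder.
  leading term y: subtract (-⅙)·g_2 from ½y - z + ½ → -z
  leading term z: no divisor's leading term divides it; move -z to the remainder.
The remainder 6x - z is nonzero, so it would be added as the next basis element.
This is the inner loop of Buchberger's algorithm — each nonzero remainder becomes a new basis element.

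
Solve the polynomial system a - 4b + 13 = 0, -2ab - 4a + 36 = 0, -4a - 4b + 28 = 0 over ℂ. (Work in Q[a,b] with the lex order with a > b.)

{(3, 4)}

Compute a lex Gröbner basis by Buchberger's algorithm.
f_1 = a - 4b + 13, LT = a.
f_2 = -2ab - 4a + 36, LT = ab.
f_3 = -4a - 4b + 28, LT = a.

S(f_1,f_2): lcm = ab. S = -2a - 4b^2 + 13b + 18.
  leading term a: subtract (-2)·f_1 from -2a - 4b^2 + 13b + 18 → -4b^2 + 5b + 44
  leading term b^2: no divisor's leading term divides it; move -4b^2 to the remainder.
  leading term b: no divisor's leading term divides it; move 5b to the remainder.
  leading term 1: no divisor's leading term divides it; move 44 to the remainder.
  remainder -4b^2 + 5b + 44 ≠ 0; add h_4 = -4b^2 + 5b + 44 to the basis.

S(f_1,f_3): lcm = a. S = -5b + 20.
  leading term b: no divisor's leading term divides it; move -5b to the remainder.
  leading term 1: no divisor's leading term divides it; move 20 to the remainder.
  remainder -5b + 20 ≠ 0; add h_5 = -5b + 20 to the basis.

The other S-polynomials (S(f_2,f_3), S(f_1,h_4), S(f_2,h_4), S(f_3,h_4), S(f_1,h_5), S(f_2,h_5), S(f_3,h_5), S(h_4,h_5)) all reduce to 0 modulo the current basis, so we have a Gröbner basis.
Inter-reduce: drop elements whose leading term is divisible by another's, tail-reduce, and make monic.
Reduced Gröbner basis: {a - 3, b - 4}.

From the last basis element, b - 4 = 0, so b takes values in {4}. Each choice, substituted upward through the basis, yields the corresponding point(s) of the solution set.
  b = 4: the earlier basis element becomes a - 3 = 0, giving a = 3 — point (3, 4).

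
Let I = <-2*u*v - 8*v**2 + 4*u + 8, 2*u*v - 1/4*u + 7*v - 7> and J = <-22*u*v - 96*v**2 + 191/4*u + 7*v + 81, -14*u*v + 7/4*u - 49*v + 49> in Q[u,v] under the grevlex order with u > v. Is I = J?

Since reduced Gröbner bases are canonical representatives of ideals under a given ordering, it suffices to compute and compare them.
Buchberger on the first generating set:
f_1 = -2*u*v - 8*v**2 + 4*u + 8, LT = u*v.
f_2 = 2*u*v - 1/4*u + 7*v - 7, LT = u*v.

S(f_1,f_2): lcm = u*v. S = 4*v**2 - 15/8*u - 7/2*v - 1/2.
  reduce S modulo (f_1, f_2):
  remainder 4*v**2 - 15/8*u - 7/2*v - 1/2 ≠ 0; add g_3 = 4*v**2 - 15/8*u - 7/2*v - 1/2 to the basis.

S(f_1,g_3): lcm = u*v**2. S = 4*v**3 + 15/32*u**2 - 9/8*u*v + 1/8*u - 4*v.
  reduce S modulo (f_1, f_2, g_3):
  remainder 15/32*u**2 + 119/64*u - 49/16*v + 49/16 ≠ 0; add g_4 = 15/32*u**2 + 119/64*u - 49/16*v + 49/16 to the basis.

The other S-polynomials (S(f_2,g_3), S(f_1,g_4), S(f_2,g_4), S(g_3,g_4)) all reduce to 0 modulo the current basis, so we have a Gröbner basis.
Inter-reduce: drop elements whose leading term is divisible by another's, tail-reduce, and make monic.
Reduced Gröbner basis: {u**2 + 119/30*u - 98/15*v + 98/15, u*v - 1/8*u + 7/2*v - 7/2, v**2 - 15/32*u - 7/8*v - 1/8}.

Buchberger on the second generating set:
h_1 = -22*u*v - 96*v**2 + 191/4*u + 7*v + 81, LT = u*v.
h_2 = -14*u*v + 7/4*u - 49*v + 49, LT = u*v.

S(h_1,h_2): lcm = u*v. S = 48/11*v**2 - 45/22*u - 42/11*v - 2/11.
  reduce S modulo (h_1, h_2):
  remainder 48/11*v**2 - 45/22*u - 42/11*v - 2/11 ≠ 0; add k_3 = 48/11*v**2 - 45/22*u - 42/11*v - 2/11 to the basis.

S(h_1,k_3): lcm = u*v**2. S = 48/11*v**3 + 15/32*u**2 - 57/44*u*v - 7/22*v**2 + 1/24*u - 81/22*v.
  reduce S modulo (h_1, h_2, k_3):
  remainder 15/32*u**2 + 341/192*u - 49/16*v + 133/48 ≠ 0; add k_4 = 15/32*u**2 + 341/192*u - 49/16*v + 133/48 to the basis.

The other S-polynomials (S(h_2,k_3), S(h_1,k_4), S(h_2,k_4), S(k_3,k_4)) all reduce to 0 modulo the current basis, so we have a Gröbner basis.
Inter-reduce: drop elements whose leading term is divisible by another's, tail-reduce, and make monic.
Reduced Gröbner basis: {u**2 + 341/90*u - 98/15*v + 266/45, u*v - 1/8*u + 7/2*v - 7/2, v**2 - 15/32*u - 7/8*v - 1/24}.

The bases are distinct; the ideals are different.

No, the ideals differ.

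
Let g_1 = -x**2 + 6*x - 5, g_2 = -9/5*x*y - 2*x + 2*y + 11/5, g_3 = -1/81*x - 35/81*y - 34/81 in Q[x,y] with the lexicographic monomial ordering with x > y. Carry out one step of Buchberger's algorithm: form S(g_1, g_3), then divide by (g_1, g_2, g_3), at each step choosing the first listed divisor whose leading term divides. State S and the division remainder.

S(g_1, g_3) = -35*x*y - 40*x + 5; remainder on division = 0.

lcm(LM(g_1), LM(g_3)) = x**2.
S = (lcm/LT(g_1))·g_1 − (lcm/LT(g_3))·g_3 = -35*x*y - 40*x + 5.
Reduce S modulo (g_1, g_2, g_3) in that order:
  leading term x*y: subtract (175/9)·g_2 from -35*x*y - 40*x + 5 → -10/9*x - 350/9*y - 340/9
  leading term x: subtract (90)·g_3 from -10/9*x - 350/9*y - 340/9 → 0
The remainder is 0, so this S-polynomial contributes no new basis element.
This is the inner loop of Buchberger's algorithm — each nonzero remainder becomes a new basis element.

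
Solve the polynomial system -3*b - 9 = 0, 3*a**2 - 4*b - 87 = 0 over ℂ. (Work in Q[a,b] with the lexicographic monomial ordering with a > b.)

{(-5, -3), (5, -3)}

Compute a lex Gröbner basis by Buchberger's algorithm.
f_1 = -3*b - 9, LT = b.
f_2 = 3*a**2 - 4*b - 87, LT = a**2.

The S-polynomials (S(f_1,f_2)) all reduce to 0 modulo the current basis, so we have a Gröbner basis.
Inter-reduce: drop elements whose leading term is divisible by another's, tail-reduce, and make monic.
Reduced Gröbner basis: {a**2 - 25, b + 3}.

Elimination: the polynomial b + 3 lies in the elimination ideal for b, so b ∈ {-3}. For each such b, the remaining basis elements (now univariate) give the rest of the solution.
  b = -3: the earlier basis element becomes a**2 - 25 = 0, giving a = -5, 5 — points (-5, -3), (5, -3).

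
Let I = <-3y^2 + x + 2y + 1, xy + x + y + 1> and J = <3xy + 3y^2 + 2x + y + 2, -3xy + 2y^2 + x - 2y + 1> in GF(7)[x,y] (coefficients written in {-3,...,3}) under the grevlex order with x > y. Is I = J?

Yes, the ideals are equal.

Since reduced Gröbner bases are canonical representatives of ideals under a given ordering, it suffices to compute and compare them.
Buchberger on the first generating set:
f_1 = -3y^2 + x + 2y + 1, LT = y^2.
f_2 = xy + x + y + 1, LT = xy.

S(f_1,f_2): lcm = xy^2. S = 2x^2 + 3xy - y^2 + 2x - y.
  leading term x^2: no divisor's leading term divides it; move 2x^2 to the remainder.
  leading term xy: subtract (3)·f_2 from 3xy - y^2 + 2x - y → -y^2 - x + 3y - 3
  leading term y^2: subtract (-2)·f_1 from -y^2 - x + 3y - 3 → x - 1
  leading term x: no divisor's leading term divides it; move x to the remainder.
  leading term 1: no divisor's leading term divides it; move -1 to the remainder.
  remainder 2x^2 + x - 1 ≠ 0; add g_3 = 2x^2 + x - 1 to the basis.

The other S-polynomials (S(f_1,g_3), S(f_2,g_3)) all reduce to 0 modulo the current basis, so we have a Gröbner basis.
Inter-reduce: drop elements whose leading term is divisible by another's, tail-reduce, and make monic.
Reduced Gröbner basis: {x^2 - 3x + 3, xy + x + y + 1, y^2 + 2x - 3y + 2}.

Buchberger on the second generating set:
h_1 = 3xy + 3y^2 + 2x + y + 2, LT = xy.
h_2 = -3xy + 2y^2 + x - 2y + 1, LT = xy.

S(h_1,h_2): lcm = xy. S = -3y^2 + x + 2y + 1.
  leading term y^2: no divisor's leading term divides it; move -3y^2 to the remainder.
  leading term x: no divisor's leading term divides it; move x to the remainder.
  leading term y: no divisor's leading term divides it; move 2y to the remainder.
  leading term 1: no divisor's leading term divides it; move 1 to the remainder.
  remainder -3y^2 + x + 2y + 1 ≠ 0; add k_3 = -3y^2 + x + 2y + 1 to the basis.

S(h_1,k_3): lcm = xy^2. S = y^3 - 2x^2 - xy - 2y^2 - 2x + 3y.
  leading term y^3: subtract (2y)·k_3 from y^3 - 2x^2 - xy - 2y^2 - 2x + 3y → -2x^2 - 3xy + y^2 - 2x + y
  leading term x^2: no divisor's leading term divides it; move -2x^2 to the remainder.
  leading term xy: subtract (-1)·h_1 from -3xy + y^2 - 2x + y → -3y^2 + 2y + 2
  leading term y^2: subtract (1)·k_3 from -3y^2 + 2y + 2 → -x + 1
  leading term x: no divisor's leading term divides it; move -x to the remainder.
  leading term 1: no divisor's leading term divides it; move 1 to the remainder.
  remainder -2x^2 - x + 1 ≠ 0; add k_4 = -2x^2 - x + 1 to the basis.

The other S-polynomials (S(h_2,k_3), S(h_1,k_4), S(h_2,k_4), S(k_3,k_4)) all reduce to 0 modulo the current basis, so we have a Gröbner basis.
Inter-reduce: drop elements whose leading term is divisible by another's, tail-reduce, and make monic.
Reduced Gröbner basis: {x^2 - 3x + 3, xy + x + y + 1, y^2 + 2x - 3y + 2}.

Same reduced basis, so the two generating sets span the same ideal.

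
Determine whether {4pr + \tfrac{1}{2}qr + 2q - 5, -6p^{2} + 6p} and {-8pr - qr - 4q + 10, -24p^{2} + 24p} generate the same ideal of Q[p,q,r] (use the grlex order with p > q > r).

Since reduced Gröbner bases are canonical representatives of ideals under a given ordering, it suffices to compute and compare them.
Buchberger on the first generating set:
f_1 = 4pr + \tfrac{1}{2}qr + 2q - 5, LT = pr.
f_2 = -6p^{2} + 6p, LT = p^{2}.

S(f_1,f_2): lcm = p^{2}r. S = \tfrac{1}{8}pqr + \tfrac{1}{2}pq + pr - \tfrac{5}{4}p.
  reduce S modulo (f_1, f_2):
  remainder -\tfrac{1}{64}q^{2}r + \tfrac{1}{2}pq - \tfrac{1}{16}q^{2} - \tfrac{1}{8}qr - \tfrac{5}{4}p - \tfrac{11}{32}q + \tfrac{5}{4} ≠ 0; add g_3 = -\tfrac{1}{64}q^{2}r + \tfrac{1}{2}pq - \tfrac{1}{16}q^{2} - \tfrac{1}{8}qr - \tfrac{5}{4}p - \tfrac{11}{32}q + \tfrac{5}{4} to the basis.

The other S-polynomials (S(f_1,g_3), S(f_2,g_3)) all reduce to 0 modulo the current basis, so we have a Gröbner basis.
Inter-reduce: drop elements whose leading term is divisible by another's, tail-reduce, and make monic.
Reduced Gröbner basis: {q^{2}r - 32pq + 4q^{2} + 8qr + 80p + 22q - 80, p^{2} - p, pr + \tfrac{1}{8}qr + \tfrac{1}{2}q - \tfrac{5}{4}}.

Buchberger on the second generating set:
h_1 = -8pr - qr - 4q + 10, LT = pr.
h_2 = -24p^{2} + 24p, LT = p^{2}.

S(h_1,h_2): lcm = p^{2}r. S = \tfrac{1}{8}pqr + \tfrac{1}{2}pq + pr - \tfrac{5}{4}p.
  reduce S modulo (h_1, h_2):
  remainder -\tfrac{1}{64}q^{2}r + \tfrac{1}{2}pq - \tfrac{1}{16}q^{2} - \tfrac{1}{8}qr - \tfrac{5}{4}p - \tfrac{11}{32}q + \tfrac{5}{4} ≠ 0; add k_3 = -\tfrac{1}{64}q^{2}r + \tfrac{1}{2}pq - \tfrac{1}{16}q^{2} - \tfrac{1}{8}qr - \tfrac{5}{4}p - \tfrac{11}{32}q + \tfrac{5}{4} to the basis.

The other S-polynomials (S(h_1,k_3), S(h_2,k_3)) all reduce to 0 modulo the current basis, so we have a Gröbner basis.
Inter-reduce: drop elements whose leading term is divisible by another's, tail-reduce, and make monic.
Reduced Gröbner basis: {q^{2}r - 32pq + 4q^{2} + 8qr + 80p + 22q - 80, p^{2} - p, pr + \tfrac{1}{8}qr + \tfrac{1}{2}q - \tfrac{5}{4}}.

The two bases agree; hence the ideals are identical.

Yes, the ideals are equal.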